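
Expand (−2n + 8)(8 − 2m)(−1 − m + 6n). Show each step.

400n − 84mn − 96n^2 − 4m^2n + 24mn^2 − 64 − 48m + 16m^2

(−2n + 8)(8 − 2m)(−1 − m + 6n)
= (−16n + 4mn + 64 − 16m)(−1 − m + 6n)    [distributive law]
= 16n + 16mn − 96n^2 − 4mn − 4m^2n + 24mn^2 − 64 − 64m + 384n + 16m + 16m^2 − 96mn    [distributive law]
= 400n − 84mn − 96n^2 − 4m^2n + 24mn^2 − 64 − 48m + 16m^2    [combine like terms]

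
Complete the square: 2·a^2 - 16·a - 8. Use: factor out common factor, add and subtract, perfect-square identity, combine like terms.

2·a^2 - 16·a - 8
= 2(a^2 - 8·a) - 8    [factor out 2 from the a-terms]
= 2(a^2 - 8·a + 16 - 16) - 8    [add and subtract 16 inside the bracket]
= 2(a - 4)^2 - 32 - 8    [perfect-square identity]
= 2(a - 4)^2 - 40    [combine constants]

2(a - 4)^2 - 40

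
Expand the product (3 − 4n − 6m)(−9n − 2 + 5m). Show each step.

(3 − 4n − 6m)(−9n − 2 + 5m)
= −27n − 6 + 15m + 36n² + 8n − 20mn + 54mn + 12m − 30m²    [distributive law]
= −19n − 6 + 27m + 36n² + 34mn − 30m²    [combine like terms]

−19n − 6 + 27m + 36n² + 34mn − 30m²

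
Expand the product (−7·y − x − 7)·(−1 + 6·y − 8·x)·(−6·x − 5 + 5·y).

245·x·y + 210·y + 35·y^2 + 502·x·y^2 − 210·y^3 − 260·x^2·y − 382·x^2 − 327·x − 48·x^3 − 35

(−7·y − x − 7)·(−1 + 6·y − 8·x)·(−6·x − 5 + 5·y)
= (7·y − 42·y^2 + 56·x·y + x − 6·x·y + 8·x^2 + 7 − 42·y + 56·x)·(−6·x − 5 + 5·y)    [distributive law]
= (−35·y − 42·y^2 + 50·x·y + 57·x + 8·x^2 + 7)·(−6·x − 5 + 5·y)    [combine like terms]
= 210·x·y + 175·y − 175·y^2 + 252·x·y^2 + 210·y^2 − 210·y^3 − 300·x^2·y − 250·x·y + 250·x·y^2 − 342·x^2 − 285·x + 285·x·y − 48·x^3 − 40·x^2 + 40·x^2·y − 42·x − 35 + 35·y    [distributive law]
= 245·x·y + 210·y + 35·y^2 + 502·x·y^2 − 210·y^3 − 260·x^2·y − 382·x^2 − 327·x − 48·x^3 − 35    [combine like terms]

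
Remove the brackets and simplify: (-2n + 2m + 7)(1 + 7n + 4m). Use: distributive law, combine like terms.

(-2n + 2m + 7)(1 + 7n + 4m)
= -2n - 14n² - 8mn + 2m + 14mn + 8m² + 7 + 49n + 28m    [distributive law]
= 47n - 14n² + 6mn + 30m + 8m² + 7    [combine like terms]

47n - 14n² + 6mn + 30m + 8m² + 7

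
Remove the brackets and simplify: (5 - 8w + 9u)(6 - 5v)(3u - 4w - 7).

-288u + 216w - 210 + 240uv - 180vw + 175v - 360uw + 192w^2 + 300uvw - 160vw^2 + 162u^2 - 135u^2v

(5 - 8w + 9u)(6 - 5v)(3u - 4w - 7)
= (30 - 25v - 48w + 40vw + 54u - 45uv)(3u - 4w - 7)    [distributive law]
= 90u - 120w - 210 - 75uv + 100vw + 175v - 144uw + 192w^2 + 336w + 120uvw - 160vw^2 - 280vw + 162u^2 - 216uw - 378u - 135u^2v + 180uvw + 315uv    [distributive law]
= -288u + 216w - 210 + 240uv - 180vw + 175v - 360uw + 192w^2 + 300uvw - 160vw^2 + 162u^2 - 135u^2v    [combine like terms]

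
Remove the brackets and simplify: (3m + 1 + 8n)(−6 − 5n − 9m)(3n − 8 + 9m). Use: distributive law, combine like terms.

138mn + 162m − 27m^2 − 621mn^2 − 864m^2n − 243m^3 + 406n + 48 + 161n^2 − 120n^3

(3m + 1 + 8n)(−6 − 5n − 9m)(3n − 8 + 9m)
= (−18m − 15mn − 27m^2 − 6 − 5n − 9m − 48n − 40n^2 − 72mn)(3n − 8 + 9m)    [distributive law]
= (−27m − 87mn − 27m^2 − 6 − 53n − 40n^2)(3n − 8 + 9m)    [combine like terms]
= −81mn + 216m − 243m^2 − 261mn^2 + 696mn − 783m^2n − 81m^2n + 216m^2 − 243m^3 − 18n + 48 − 54m − 159n^2 + 424n − 477mn − 120n^3 + 320n^2 − 360mn^2    [distributive law]
= 138mn + 162m − 27m^2 − 621mn^2 − 864m^2n − 243m^3 + 406n + 48 + 161n^2 − 120n^3    [combine like terms]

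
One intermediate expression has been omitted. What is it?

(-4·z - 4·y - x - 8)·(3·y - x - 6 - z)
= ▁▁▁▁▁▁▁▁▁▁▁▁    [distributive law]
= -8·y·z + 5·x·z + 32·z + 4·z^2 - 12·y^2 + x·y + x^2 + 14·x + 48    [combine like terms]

By distributive law:

-12·y·z + 4·x·z + 24·z + 4·z^2 - 12·y^2 + 4·x·y + 24·y + 4·y·z - 3·x·y + x^2 + 6·x + x·z - 24·y + 8·x + 48 + 8·z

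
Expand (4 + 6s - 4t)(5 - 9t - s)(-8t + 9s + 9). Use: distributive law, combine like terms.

(4 + 6s - 4t)(5 - 9t - s)(-8t + 9s + 9)
= (20 - 36t - 4s + 30s - 54st - 6s^2 - 20t + 36t^2 + 4st)(-8t + 9s + 9)    [distributive law]
= (20 - 56t + 26s - 50st - 6s^2 + 36t^2)(-8t + 9s + 9)    [combine like terms]
= -160t + 180s + 180 + 448t^2 - 504st - 504t - 208st + 234s^2 + 234s + 400st^2 - 450s^2t - 450st + 48s^2t - 54s^3 - 54s^2 - 288t^3 + 324st^2 + 324t^2    [distributive law]
= -664t + 414s + 180 + 772t^2 - 1162st + 180s^2 + 724st^2 - 402s^2t - 54s^3 - 288t^3    [combine like terms]

-664t + 414s + 180 + 772t^2 - 1162st + 180s^2 + 724st^2 - 402s^2t - 54s^3 - 288t^3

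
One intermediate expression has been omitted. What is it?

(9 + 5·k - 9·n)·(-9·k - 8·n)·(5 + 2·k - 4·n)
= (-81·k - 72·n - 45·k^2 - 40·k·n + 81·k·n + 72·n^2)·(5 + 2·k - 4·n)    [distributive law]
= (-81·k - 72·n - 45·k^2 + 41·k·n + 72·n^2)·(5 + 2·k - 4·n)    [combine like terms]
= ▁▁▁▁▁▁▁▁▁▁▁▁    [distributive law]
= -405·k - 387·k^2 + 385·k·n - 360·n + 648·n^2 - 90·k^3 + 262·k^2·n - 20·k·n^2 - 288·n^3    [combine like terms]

By distributive law:

-405·k - 162·k^2 + 324·k·n - 360·n - 144·k·n + 288·n^2 - 225·k^2 - 90·k^3 + 180·k^2·n + 205·k·n + 82·k^2·n - 164·k·n^2 + 360·n^2 + 144·k·n^2 - 288·n^3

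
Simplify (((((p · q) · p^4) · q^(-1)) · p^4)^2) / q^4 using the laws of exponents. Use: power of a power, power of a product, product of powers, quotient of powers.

(((((p · q) · p^4) · q^(-1)) · p^4)^2) / q^4
= (((((p · q) · p^4) · q^(-1))^2) · ((p^4)^2)) / q^4    [power of a product]
= (((((p · q) · p^4)^2) · ((q^(-1))^2)) · ((p^4)^2)) / q^4    [power of a product]
= (((((p · q)^2) · ((p^4)^2)) · ((q^(-1))^2)) · ((p^4)^2)) / q^4    [power of a product]
= (((((p^2) · (q^2)) · ((p^4)^2)) · ((q^(-1))^2)) · ((p^4)^2)) / q^4    [power of a product]
= ((((p^2 · q^2) · p^8) · ((q^(-1))^2)) · ((p^4)^2)) / q^4    [power of a power]
= ((((p^2 · q^2) · p^8) · q^(-2)) · ((p^4)^2)) / q^4    [power of a power]
= ((((p^2 · q^2) · p^8) · q^(-2)) · p^8) / q^4    [power of a power]
= p^18q^(-4)    [quotient of powers; product of powers]

p^18q^(-4)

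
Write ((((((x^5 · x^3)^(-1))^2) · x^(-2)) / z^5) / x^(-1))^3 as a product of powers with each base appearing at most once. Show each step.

((((((x^5 · x^3)^(-1))^2) · x^(-2)) / z^5) / x^(-1))^3
= ((((((x^5 · x^3)^(-1))^2) · x^(-2)) / z^5)^3) / ((x^(-1))^3)    [power of a quotient]
= ((((((x^5 · x^3)^(-1))^2) · x^(-2))^3) / ((z^5)^3)) / ((x^(-1))^3)    [power of a quotient]
= ((((((x^5 · x^3)^(-1))^2)^3) · ((x^(-2))^3)) / ((z^5)^3)) / ((x^(-1))^3)    [power of a product]
= (((((x^5 · x^3)^(-1))^6) · ((x^(-2))^3)) / ((z^5)^3)) / ((x^(-1))^3)    [power of a power]
= ((((x^5 · x^3)^(-6)) · ((x^(-2))^3)) / ((z^5)^3)) / ((x^(-1))^3)    [power of a power]
= (((((x^5)^(-6)) · ((x^3)^(-6))) · ((x^(-2))^3)) / ((z^5)^3)) / ((x^(-1))^3)    [power of a product]
= (((x^(-30) · ((x^3)^(-6))) · ((x^(-2))^3)) / ((z^5)^3)) / ((x^(-1))^3)    [power of a power]
= (((x^(-30) · x^(-18)) · ((x^(-2))^3)) / ((z^5)^3)) / ((x^(-1))^3)    [power of a power]
= ((x^(-48) · ((x^(-2))^3)) / ((z^5)^3)) / ((x^(-1))^3)    [product of powers]
= ((x^(-48) · x^(-6)) / ((z^5)^3)) / ((x^(-1))^3)    [power of a power]
= (x^(-54) / ((z^5)^3)) / ((x^(-1))^3)    [product of powers]
= (x^(-54) / z^15) / ((x^(-1))^3)    [power of a power]
= (x^(-54) / z^15) / x^(-3)    [power of a power]
= x^(-51)z^(-15)    [quotient of powers]

x^(-51)z^(-15)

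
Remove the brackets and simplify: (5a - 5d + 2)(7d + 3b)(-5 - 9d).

(5a - 5d + 2)(7d + 3b)(-5 - 9d)
= (35ad + 15ab - 35d² - 15bd + 14d + 6b)(-5 - 9d)    [distributive law]
= -175ad - 315ad² - 75ab - 135abd + 175d² + 315d³ + 75bd + 135bd² - 70d - 126d² - 30b - 54bd    [distributive law]
= -175ad - 315ad² - 75ab - 135abd + 49d² + 315d³ + 21bd + 135bd² - 70d - 30b    [combine like terms]

-175ad - 315ad² - 75ab - 135abd + 49d² + 315d³ + 21bd + 135bd² - 70d - 30b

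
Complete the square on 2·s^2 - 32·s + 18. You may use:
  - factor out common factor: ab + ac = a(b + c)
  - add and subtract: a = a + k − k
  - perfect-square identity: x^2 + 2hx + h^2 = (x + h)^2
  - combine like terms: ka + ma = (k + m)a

2(s - 8)^2 - 110

2·s^2 - 32·s + 18
= 2(s^2 - 16·s) + 18    [factor out 2 from the s-terms]
= 2(s^2 - 16·s + 64 - 64) + 18    [add and subtract 64 inside the bracket]
= 2(s - 8)^2 - 128 + 18    [perfect-square identity]
= 2(s - 8)^2 - 110    [combine constants]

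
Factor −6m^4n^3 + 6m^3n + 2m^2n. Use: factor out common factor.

−6m^4n^3 + 6m^3n + 2m^2n
= 2(−3m^4n^3 + 3m^3n + m^2n)    [factor out 2]
= 2m^2n(−3m^2n^2 + 3m + 1)    [factor out m^2n]

2m^2n(−3m^2n^2 + 3m + 1)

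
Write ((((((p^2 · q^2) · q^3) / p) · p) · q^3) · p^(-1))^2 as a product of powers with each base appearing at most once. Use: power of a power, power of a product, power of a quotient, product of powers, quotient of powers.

p^2q^16

((((((p^2 · q^2) · q^3) / p) · p) · q^3) · p^(-1))^2
= ((((((p^2 · q^2) · q^3) / p) · p) · q^3)^2) · ((p^(-1))^2)    [power of a product]
= ((((((p^2 · q^2) · q^3) / p) · p)^2) · ((q^3)^2)) · ((p^(-1))^2)    [power of a product]
= ((((((p^2 · q^2) · q^3) / p)^2) · (p^2)) · ((q^3)^2)) · ((p^(-1))^2)    [power of a product]
= ((((((p^2 · q^2) · q^3)^2) / (p^2)) · (p^2)) · ((q^3)^2)) · ((p^(-1))^2)    [power of a quotient]
= ((((((p^2 · q^2)^2) · ((q^3)^2)) / (p^2)) · (p^2)) · ((q^3)^2)) · ((p^(-1))^2)    [power of a product]
= (((((((p^2)^2) · ((q^2)^2)) · ((q^3)^2)) / (p^2)) · (p^2)) · ((q^3)^2)) · ((p^(-1))^2)    [power of a product]
= (((((p^4 · ((q^2)^2)) · ((q^3)^2)) / (p^2)) · (p^2)) · ((q^3)^2)) · ((p^(-1))^2)    [power of a power]
= (((((p^4 · q^4) · ((q^3)^2)) / (p^2)) · (p^2)) · ((q^3)^2)) · ((p^(-1))^2)    [power of a power]
= (((((p^4 · q^4) · q^6) / (p^2)) · (p^2)) · ((q^3)^2)) · ((p^(-1))^2)    [power of a power]
= (((((p^4 · q^4) · q^6) / p^2) · p^2) · q^6) · ((p^(-1))^2)    [power of a power]
= (((((p^4 · q^4) · q^6) / p^2) · p^2) · q^6) · p^(-2)    [power of a power]
= p^2q^16    [quotient of powers; product of powers]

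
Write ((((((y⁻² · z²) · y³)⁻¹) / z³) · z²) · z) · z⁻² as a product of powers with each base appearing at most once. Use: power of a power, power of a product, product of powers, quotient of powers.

y⁻¹z⁻⁴

((((((y⁻² · z²) · y³)⁻¹) / z³) · z²) · z) · z⁻²
= ((((((y⁻² · z²)⁻¹) · ((y³)⁻¹)) / z³) · z²) · z) · z⁻²    [power of a product]
= (((((((y⁻²)⁻¹) · ((z²)⁻¹)) · ((y³)⁻¹)) / z³) · z²) · z) · z⁻²    [power of a product]
= (((((y² · ((z²)⁻¹)) · ((y³)⁻¹)) / z³) · z²) · z) · z⁻²    [power of a power]
= (((((y² · z⁻²) · ((y³)⁻¹)) / z³) · z²) · z) · z⁻²    [power of a power]
= (((((y² · z⁻²) · y⁻³) / z³) · z²) · z) · z⁻²    [power of a power]
= y⁻¹z⁻⁴    [quotient of powers; product of powers]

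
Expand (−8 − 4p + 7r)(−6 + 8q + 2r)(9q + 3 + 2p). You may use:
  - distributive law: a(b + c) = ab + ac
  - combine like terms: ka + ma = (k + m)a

240q + 144 + 168p − 576q² − 8pq − 354qr − 174r − 140pr + 48p² − 288pq² − 64p²q + 40pqr − 16p²r + 504q²r + 126qr² + 42r² + 28pr²

(−8 − 4p + 7r)(−6 + 8q + 2r)(9q + 3 + 2p)
= (48 − 64q − 16r + 24p − 32pq − 8pr − 42r + 56qr + 14r²)(9q + 3 + 2p)    [distributive law]
= (48 − 64q − 58r + 24p − 32pq − 8pr + 56qr + 14r²)(9q + 3 + 2p)    [combine like terms]
= 432q + 144 + 96p − 576q² − 192q − 128pq − 522qr − 174r − 116pr + 216pq + 72p + 48p² − 288pq² − 96pq − 64p²q − 72pqr − 24pr − 16p²r + 504q²r + 168qr + 112pqr + 126qr² + 42r² + 28pr²    [distributive law]
= 240q + 144 + 168p − 576q² − 8pq − 354qr − 174r − 140pr + 48p² − 288pq² − 64p²q + 40pqr − 16p²r + 504q²r + 126qr² + 42r² + 28pr²    [combine like terms]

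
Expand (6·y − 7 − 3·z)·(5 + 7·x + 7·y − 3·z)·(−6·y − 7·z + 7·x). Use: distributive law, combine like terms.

(6·y − 7 − 3·z)·(5 + 7·x + 7·y − 3·z)·(−6·y − 7·z + 7·x)
= (30·y + 42·x·y + 42·y² − 18·y·z − 35 − 49·x − 49·y + 21·z − 15·z − 21·x·z − 21·y·z + 9·z²)·(−6·y − 7·z + 7·x)    [distributive law]
= (−19·y + 42·x·y + 42·y² − 39·y·z − 35 − 49·x + 6·z − 21·x·z + 9·z²)·(−6·y − 7·z + 7·x)    [combine like terms]
= 114·y² + 133·y·z − 133·x·y − 252·x·y² − 294·x·y·z + 294·x²·y − 252·y³ − 294·y²·z + 294·x·y² + 234·y²·z + 273·y·z² − 273·x·y·z + 210·y + 245·z − 245·x + 294·x·y + 343·x·z − 343·x² − 36·y·z − 42·z² + 42·x·z + 126·x·y·z + 147·x·z² − 147·x²·z − 54·y·z² − 63·z³ + 63·x·z²    [distributive law]
= 114·y² + 97·y·z + 161·x·y + 42·x·y² − 441·x·y·z + 294·x²·y − 252·y³ − 60·y²·z + 219·y·z² + 210·y + 245·z − 245·x + 385·x·z − 343·x² − 42·z² + 210·x·z² − 147·x²·z − 63·z³    [combine like terms]

114·y² + 97·y·z + 161·x·y + 42·x·y² − 441·x·y·z + 294·x²·y − 252·y³ − 60·y²·z + 219·y·z² + 210·y + 245·z − 245·x + 385·x·z − 343·x² − 42·z² + 210·x·z² − 147·x²·z − 63·z³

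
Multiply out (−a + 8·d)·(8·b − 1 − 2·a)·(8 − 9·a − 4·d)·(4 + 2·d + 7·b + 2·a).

(−a + 8·d)·(8·b − 1 − 2·a)·(8 − 9·a − 4·d)·(4 + 2·d + 7·b + 2·a)
= (−8·a·b + a + 2·a² + 64·b·d − 8·d − 16·a·d)·(8 − 9·a − 4·d)·(4 + 2·d + 7·b + 2·a)    [distributive law]
= (−64·a·b + 72·a²·b + 32·a·b·d + 8·a − 9·a² − 4·a·d + 16·a² − 18·a³ − 8·a²·d + 512·b·d − 576·a·b·d − 256·b·d² − 64·d + 72·a·d + 32·d² − 128·a·d + 144·a²·d + 64·a·d²)·(4 + 2·d + 7·b + 2·a)    [distributive law]
= (−64·a·b + 72·a²·b − 544·a·b·d + 8·a + 7·a² − 60·a·d − 18·a³ + 136·a²·d + 512·b·d − 256·b·d² − 64·d + 32·d² + 64·a·d²)·(4 + 2·d + 7·b + 2·a)    [combine like terms]
= −256·a·b − 128·a·b·d − 448·a·b² − 128·a²·b + 288·a²·b + 144·a²·b·d + 504·a²·b² + 144·a³·b − 2176·a·b·d − 1088·a·b·d² − 3808·a·b²·d − 1088·a²·b·d + 32·a + 16·a·d + 56·a·b + 16·a² + 28·a² + 14·a²·d + 49·a²·b + 14·a³ − 240·a·d − 120·a·d² − 420·a·b·d − 120·a²·d − 72·a³ − 36·a³·d − 126·a³·b − 36·a⁴ + 544·a²·d + 272·a²·d² + 952·a²·b·d + 272·a³·d + 2048·b·d + 1024·b·d² + 3584·b²·d + 1024·a·b·d − 1024·b·d² − 512·b·d³ − 1792·b²·d² − 512·a·b·d² − 256·d − 128·d² − 448·b·d − 128·a·d + 128·d² + 64·d³ + 224·b·d² + 64·a·d² + 256·a·d² + 128·a·d³ + 448·a·b·d² + 128·a²·d²    [distributive law]
= −200·a·b − 1700·a·b·d − 448·a·b² + 209·a²·b + 8·a²·b·d + 504·a²·b² + 18·a³·b − 1152·a·b·d² − 3808·a·b²·d + 32·a − 352·a·d + 44·a² + 438·a²·d − 58·a³ + 200·a·d² + 236·a³·d − 36·a⁴ + 400·a²·d² + 1600·b·d + 224·b·d² + 3584·b²·d − 512·b·d³ − 1792·b²·d² − 256·d + 64·d³ + 128·a·d³    [combine like terms]

−200·a·b − 1700·a·b·d − 448·a·b² + 209·a²·b + 8·a²·b·d + 504·a²·b² + 18·a³·b − 1152·a·b·d² − 3808·a·b²·d + 32·a − 352·a·d + 44·a² + 438·a²·d − 58·a³ + 200·a·d² + 236·a³·d − 36·a⁴ + 400·a²·d² + 1600·b·d + 224·b·d² + 3584·b²·d − 512·b·d³ − 1792·b²·d² − 256·d + 64·d³ + 128·a·d³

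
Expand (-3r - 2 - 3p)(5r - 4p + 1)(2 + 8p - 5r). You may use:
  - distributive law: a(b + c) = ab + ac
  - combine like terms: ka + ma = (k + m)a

(-3r - 2 - 3p)(5r - 4p + 1)(2 + 8p - 5r)
= (-15r^2 + 12pr - 3r - 10r + 8p - 2 - 15pr + 12p^2 - 3p)(2 + 8p - 5r)    [distributive law]
= (-15r^2 - 3pr - 13r + 5p - 2 + 12p^2)(2 + 8p - 5r)    [combine like terms]
= -30r^2 - 120pr^2 + 75r^3 - 6pr - 24p^2r + 15pr^2 - 26r - 104pr + 65r^2 + 10p + 40p^2 - 25pr - 4 - 16p + 10r + 24p^2 + 96p^3 - 60p^2r    [distributive law]
= 35r^2 - 105pr^2 + 75r^3 - 135pr - 84p^2r - 16r - 6p + 64p^2 - 4 + 96p^3    [combine like terms]

35r^2 - 105pr^2 + 75r^3 - 135pr - 84p^2r - 16r - 6p + 64p^2 - 4 + 96p^3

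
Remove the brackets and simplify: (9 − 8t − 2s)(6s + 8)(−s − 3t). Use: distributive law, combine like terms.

−38s^2 − 50st − 72s − 216t + 84s^2t + 144st^2 + 192t^2 + 12s^3

(9 − 8t − 2s)(6s + 8)(−s − 3t)
= (54s + 72 − 48st − 64t − 12s^2 − 16s)(−s − 3t)    [distributive law]
= (38s + 72 − 48st − 64t − 12s^2)(−s − 3t)    [combine like terms]
= −38s^2 − 114st − 72s − 216t + 48s^2t + 144st^2 + 64st + 192t^2 + 12s^3 + 36s^2t    [distributive law]
= −38s^2 − 50st − 72s − 216t + 84s^2t + 144st^2 + 192t^2 + 12s^3    [combine like terms]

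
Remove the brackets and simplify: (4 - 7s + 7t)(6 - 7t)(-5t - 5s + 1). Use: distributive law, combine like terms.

(4 - 7s + 7t)(6 - 7t)(-5t - 5s + 1)
= (24 - 28t - 42s + 49st + 42t - 49t^2)(-5t - 5s + 1)    [distributive law]
= (24 + 14t - 42s + 49st - 49t^2)(-5t - 5s + 1)    [combine like terms]
= -120t - 120s + 24 - 70t^2 - 70st + 14t + 210st + 210s^2 - 42s - 245st^2 - 245s^2t + 49st + 245t^3 + 245st^2 - 49t^2    [distributive law]
= -106t - 162s + 24 - 119t^2 + 189st + 210s^2 - 245s^2t + 245t^3    [combine like terms]

-106t - 162s + 24 - 119t^2 + 189st + 210s^2 - 245s^2t + 245t^3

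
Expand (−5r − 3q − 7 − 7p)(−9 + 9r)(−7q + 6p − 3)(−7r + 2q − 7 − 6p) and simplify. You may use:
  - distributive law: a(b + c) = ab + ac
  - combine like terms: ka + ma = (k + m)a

(−5r − 3q − 7 − 7p)(−9 + 9r)(−7q + 6p − 3)(−7r + 2q − 7 − 6p)
= (45r − 45r^2 + 27q − 27qr + 63 − 63r + 63p − 63pr)(−7q + 6p − 3)(−7r + 2q − 7 − 6p)    [distributive law]
= (−18r − 45r^2 + 27q − 27qr + 63 + 63p − 63pr)(−7q + 6p − 3)(−7r + 2q − 7 − 6p)    [combine like terms]
= (126qr − 108pr + 54r + 315qr^2 − 270pr^2 + 135r^2 − 189q^2 + 162pq − 81q + 189q^2r − 162pqr + 81qr − 441q + 378p − 189 − 441pq + 378p^2 − 189p + 441pqr − 378p^2r + 189pr)(−7r + 2q − 7 − 6p)    [distributive law]
= (207qr + 81pr + 54r + 315qr^2 − 270pr^2 + 135r^2 − 189q^2 − 279pq − 522q + 189q^2r + 279pqr + 189p − 189 + 378p^2 − 378p^2r)(−7r + 2q − 7 − 6p)    [combine like terms]
= −1449qr^2 + 414q^2r − 1449qr − 1242pqr − 567pr^2 + 162pqr − 567pr − 486p^2r − 378r^2 + 108qr − 378r − 324pr − 2205qr^3 + 630q^2r^2 − 2205qr^2 − 1890pqr^2 + 1890pr^3 − 540pqr^2 + 1890pr^2 + 1620p^2r^2 − 945r^3 + 270qr^2 − 945r^2 − 810pr^2 + 1323q^2r − 378q^3 + 1323q^2 + 1134pq^2 + 1953pqr − 558pq^2 + 1953pq + 1674p^2q + 3654qr − 1044q^2 + 3654q + 3132pq − 1323q^2r^2 + 378q^3r − 1323q^2r − 1134pq^2r − 1953pqr^2 + 558pq^2r − 1953pqr − 1674p^2qr − 1323pr + 378pq − 1323p − 1134p^2 + 1323r − 378q + 1323 + 1134p − 2646p^2r + 756p^2q − 2646p^2 − 2268p^3 + 2646p^2r^2 − 756p^2qr + 2646p^2r + 2268p^3r    [distributive law]
= −3384qr^2 + 414q^2r + 2313qr − 1080pqr + 513pr^2 − 2214pr − 486p^2r − 1323r^2 + 945r − 2205qr^3 − 693q^2r^2 − 4383pqr^2 + 1890pr^3 + 4266p^2r^2 − 945r^3 − 378q^3 + 279q^2 + 576pq^2 + 5463pq + 2430p^2q + 3276q + 378q^3r − 576pq^2r − 2430p^2qr − 189p − 3780p^2 + 1323 − 2268p^3 + 2268p^3r    [combine like terms]

−3384qr^2 + 414q^2r + 2313qr − 1080pqr + 513pr^2 − 2214pr − 486p^2r − 1323r^2 + 945r − 2205qr^3 − 693q^2r^2 − 4383pqr^2 + 1890pr^3 + 4266p^2r^2 − 945r^3 − 378q^3 + 279q^2 + 576pq^2 + 5463pq + 2430p^2q + 3276q + 378q^3r − 576pq^2r − 2430p^2qr − 189p − 3780p^2 + 1323 − 2268p^3 + 2268p^3r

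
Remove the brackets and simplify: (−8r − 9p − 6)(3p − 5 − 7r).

39pr + 82r + 56r^2 − 27p^2 + 27p + 30

(−8r − 9p − 6)(3p − 5 − 7r)
= −24pr + 40r + 56r^2 − 27p^2 + 45p + 63pr − 18p + 30 + 42r    [distributive law]
= 39pr + 82r + 56r^2 − 27p^2 + 27p + 30    [combine like terms]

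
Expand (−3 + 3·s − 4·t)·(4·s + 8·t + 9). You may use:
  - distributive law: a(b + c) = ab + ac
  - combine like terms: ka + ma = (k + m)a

15·s − 60·t − 27 + 12·s^2 + 8·s·t − 32·t^2

(−3 + 3·s − 4·t)·(4·s + 8·t + 9)
= −12·s − 24·t − 27 + 12·s^2 + 24·s·t + 27·s − 16·s·t − 32·t^2 − 36·t    [distributive law]
= 15·s − 60·t − 27 + 12·s^2 + 8·s·t − 32·t^2    [combine like terms]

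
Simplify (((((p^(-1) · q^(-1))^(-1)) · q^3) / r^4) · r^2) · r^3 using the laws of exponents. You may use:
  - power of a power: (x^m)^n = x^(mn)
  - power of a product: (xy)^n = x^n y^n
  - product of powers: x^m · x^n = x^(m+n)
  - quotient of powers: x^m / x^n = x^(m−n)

pq^4r

(((((p^(-1) · q^(-1))^(-1)) · q^3) / r^4) · r^2) · r^3
= ((((((p^(-1))^(-1)) · ((q^(-1))^(-1))) · q^3) / r^4) · r^2) · r^3    [power of a product]
= ((((p · ((q^(-1))^(-1))) · q^3) / r^4) · r^2) · r^3    [power of a power]
= ((((p · q) · q^3) / r^4) · r^2) · r^3    [power of a power]
= pq^4r    [quotient of powers; product of powers]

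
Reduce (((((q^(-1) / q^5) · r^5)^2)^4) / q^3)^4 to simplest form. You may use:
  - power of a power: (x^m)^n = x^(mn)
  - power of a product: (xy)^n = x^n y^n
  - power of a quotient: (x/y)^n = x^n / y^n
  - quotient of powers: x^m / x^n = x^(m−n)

(((((q^(-1) / q^5) · r^5)^2)^4) / q^3)^4
= (((((q^(-1) / q^5) · r^5)^2)^4)^4) / ((q^3)^4)    [power of a quotient]
= ((((q^(-1) / q^5) · r^5)^2)^16) / ((q^3)^4)    [power of a power]
= (((q^(-1) / q^5) · r^5)^32) / ((q^3)^4)    [power of a power]
= (((q^(-1) / q^5)^32) · ((r^5)^32)) / ((q^3)^4)    [power of a product]
= ((((q^(-1))^32) / ((q^5)^32)) · ((r^5)^32)) / ((q^3)^4)    [power of a quotient]
= ((q^(-32) / ((q^5)^32)) · ((r^5)^32)) / ((q^3)^4)    [power of a power]
= ((q^(-32) / q^160) · ((r^5)^32)) / ((q^3)^4)    [power of a power]
= (q^(-192) · ((r^5)^32)) / ((q^3)^4)    [quotient of powers]
= (q^(-192) · r^160) / ((q^3)^4)    [power of a power]
= (q^(-192) · r^160) / q^12    [power of a power]
= q^(-204)r^160    [quotient of powers]

q^(-204)r^160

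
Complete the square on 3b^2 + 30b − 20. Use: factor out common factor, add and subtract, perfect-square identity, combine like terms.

3b^2 + 30b − 20
= 3(b^2 + 10b) − 20    [factor out 3 from the b-terms]
= 3(b^2 + 10b + 25 − 25) − 20    [add and subtract 25 inside the bracket]
= 3(b + 5)^2 − 75 − 20    [perfect-square identity]
= 3(b + 5)^2 − 95    [combine constants]

3(b + 5)^2 − 95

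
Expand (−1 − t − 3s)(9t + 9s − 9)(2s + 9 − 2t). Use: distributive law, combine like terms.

(−1 − t − 3s)(9t + 9s − 9)(2s + 9 − 2t)
= (−9t − 9s + 9 − 9t^2 − 9st + 9t − 27st − 27s^2 + 27s)(2s + 9 − 2t)    [distributive law]
= (18s + 9 − 9t^2 − 36st − 27s^2)(2s + 9 − 2t)    [combine like terms]
= 36s^2 + 162s − 36st + 18s + 81 − 18t − 18st^2 − 81t^2 + 18t^3 − 72s^2t − 324st + 72st^2 − 54s^3 − 243s^2 + 54s^2t    [distributive law]
= −207s^2 + 180s − 360st + 81 − 18t + 54st^2 − 81t^2 + 18t^3 − 18s^2t − 54s^3    [combine like terms]

−207s^2 + 180s − 360st + 81 − 18t + 54st^2 − 81t^2 + 18t^3 − 18s^2t − 54s^3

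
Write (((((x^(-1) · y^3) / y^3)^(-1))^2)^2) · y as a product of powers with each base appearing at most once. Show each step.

x^4y

(((((x^(-1) · y^3) / y^3)^(-1))^2)^2) · y
= ((((x^(-1) · y^3) / y^3)^(-1))^4) · y    [power of a power]
= (((x^(-1) · y^3) / y^3)^(-4)) · y    [power of a power]
= (((x^(-1) · y^3)^(-4)) / ((y^3)^(-4))) · y    [power of a quotient]
= ((((x^(-1))^(-4)) · ((y^3)^(-4))) / ((y^3)^(-4))) · y    [power of a product]
= ((x^4 · ((y^3)^(-4))) / ((y^3)^(-4))) · y    [power of a power]
= ((x^4 · y^(-12)) / ((y^3)^(-4))) · y    [power of a power]
= ((x^4 · y^(-12)) / y^(-12)) · y    [power of a power]
= x^4y    [quotient of powers; product of powers]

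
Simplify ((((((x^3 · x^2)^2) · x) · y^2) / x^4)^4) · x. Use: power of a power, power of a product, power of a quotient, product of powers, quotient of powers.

x^29y^8

((((((x^3 · x^2)^2) · x) · y^2) / x^4)^4) · x
= ((((((x^3 · x^2)^2) · x) · y^2)^4) / ((x^4)^4)) · x    [power of a quotient]
= ((((((x^3 · x^2)^2) · x)^4) · ((y^2)^4)) / ((x^4)^4)) · x    [power of a product]
= ((((((x^3 · x^2)^2)^4) · (x^4)) · ((y^2)^4)) / ((x^4)^4)) · x    [power of a product]
= (((((x^3 · x^2)^8) · (x^4)) · ((y^2)^4)) / ((x^4)^4)) · x    [power of a power]
= ((((((x^3)^8) · ((x^2)^8)) · (x^4)) · ((y^2)^4)) / ((x^4)^4)) · x    [power of a product]
= ((((x^24 · ((x^2)^8)) · (x^4)) · ((y^2)^4)) / ((x^4)^4)) · x    [power of a power]
= ((((x^24 · x^16) · (x^4)) · ((y^2)^4)) / ((x^4)^4)) · x    [power of a power]
= (((x^40 · (x^4)) · ((y^2)^4)) / ((x^4)^4)) · x    [product of powers]
= ((x^44 · ((y^2)^4)) / ((x^4)^4)) · x    [product of powers]
= ((x^44 · y^8) / ((x^4)^4)) · x    [power of a power]
= ((x^44 · y^8) / x^16) · x    [power of a power]
= x^29y^8    [quotient of powers; product of powers]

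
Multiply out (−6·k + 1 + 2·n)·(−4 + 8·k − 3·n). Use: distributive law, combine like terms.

(−6·k + 1 + 2·n)·(−4 + 8·k − 3·n)
= 24·k − 48·k² + 18·k·n − 4 + 8·k − 3·n − 8·n + 16·k·n − 6·n²    [distributive law]
= 32·k − 48·k² + 34·k·n − 4 − 11·n − 6·n²    [combine like terms]

32·k − 48·k² + 34·k·n − 4 − 11·n − 6·n²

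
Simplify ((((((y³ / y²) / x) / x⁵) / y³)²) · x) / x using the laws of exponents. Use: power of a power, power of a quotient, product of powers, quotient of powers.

((((((y³ / y²) / x) / x⁵) / y³)²) · x) / x
= ((((((y³ / y²) / x) / x⁵)²) / ((y³)²)) · x) / x    [power of a quotient]
= ((((((y³ / y²) / x)²) / ((x⁵)²)) / ((y³)²)) · x) / x    [power of a quotient]
= ((((((y³ / y²)²) / (x²)) / ((x⁵)²)) / ((y³)²)) · x) / x    [power of a quotient]
= (((((((y³)²) / ((y²)²)) / (x²)) / ((x⁵)²)) / ((y³)²)) · x) / x    [power of a quotient]
= (((((y⁶ / ((y²)²)) / (x²)) / ((x⁵)²)) / ((y³)²)) · x) / x    [power of a power]
= (((((y⁶ / y⁴) / (x²)) / ((x⁵)²)) / ((y³)²)) · x) / x    [power of a power]
= ((((y² / (x²)) / ((x⁵)²)) / ((y³)²)) · x) / x    [quotient of powers]
= ((((y² / x²) / x¹⁰) / ((y³)²)) · x) / x    [power of a power]
= ((((y² / x²) / x¹⁰) / y⁶) · x) / x    [power of a power]
= x⁻¹²y⁻⁴    [quotient of powers; product of powers]

x⁻¹²y⁻⁴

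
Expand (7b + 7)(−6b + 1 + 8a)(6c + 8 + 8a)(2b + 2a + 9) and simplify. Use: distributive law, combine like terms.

−504b^3c + 168ab^2c − 2688b^2c − 672b^3 − 3360ab^2 − 3584b^2 − 672ab^3 + 224a^2b^2 + 3276abc − 1806bc + 1960ab − 2408b + 5264a^2b + 672a^2bc + 896a^3b + 3108ac + 378c + 4648a + 504 + 5040a^2 + 672a^2c + 896a^3

(7b + 7)(−6b + 1 + 8a)(6c + 8 + 8a)(2b + 2a + 9)
= (−42b^2 + 7b + 56ab − 42b + 7 + 56a)(6c + 8 + 8a)(2b + 2a + 9)    [distributive law]
= (−42b^2 − 35b + 56ab + 7 + 56a)(6c + 8 + 8a)(2b + 2a + 9)    [combine like terms]
= (−252b^2c − 336b^2 − 336ab^2 − 210bc − 280b − 280ab + 336abc + 448ab + 448a^2b + 42c + 56 + 56a + 336ac + 448a + 448a^2)(2b + 2a + 9)    [distributive law]
= (−252b^2c − 336b^2 − 336ab^2 − 210bc − 280b + 168ab + 336abc + 448a^2b + 42c + 56 + 504a + 336ac + 448a^2)(2b + 2a + 9)    [combine like terms]
= −504b^3c − 504ab^2c − 2268b^2c − 672b^3 − 672ab^2 − 3024b^2 − 672ab^3 − 672a^2b^2 − 3024ab^2 − 420b^2c − 420abc − 1890bc − 560b^2 − 560ab − 2520b + 336ab^2 + 336a^2b + 1512ab + 672ab^2c + 672a^2bc + 3024abc + 896a^2b^2 + 896a^3b + 4032a^2b + 84bc + 84ac + 378c + 112b + 112a + 504 + 1008ab + 1008a^2 + 4536a + 672abc + 672a^2c + 3024ac + 896a^2b + 896a^3 + 4032a^2    [distributive law]
= −504b^3c + 168ab^2c − 2688b^2c − 672b^3 − 3360ab^2 − 3584b^2 − 672ab^3 + 224a^2b^2 + 3276abc − 1806bc + 1960ab − 2408b + 5264a^2b + 672a^2bc + 896a^3b + 3108ac + 378c + 4648a + 504 + 5040a^2 + 672a^2c + 896a^3    [combine like terms]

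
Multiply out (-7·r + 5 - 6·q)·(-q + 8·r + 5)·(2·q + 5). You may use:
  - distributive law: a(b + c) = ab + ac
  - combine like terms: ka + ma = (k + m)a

(-7·r + 5 - 6·q)·(-q + 8·r + 5)·(2·q + 5)
= (7·q·r - 56·r^2 - 35·r - 5·q + 40·r + 25 + 6·q^2 - 48·q·r - 30·q)·(2·q + 5)    [distributive law]
= (-41·q·r - 56·r^2 + 5·r - 35·q + 25 + 6·q^2)·(2·q + 5)    [combine like terms]
= -82·q^2·r - 205·q·r - 112·q·r^2 - 280·r^2 + 10·q·r + 25·r - 70·q^2 - 175·q + 50·q + 125 + 12·q^3 + 30·q^2    [distributive law]
= -82·q^2·r - 195·q·r - 112·q·r^2 - 280·r^2 + 25·r - 40·q^2 - 125·q + 125 + 12·q^3    [combine like terms]

-82·q^2·r - 195·q·r - 112·q·r^2 - 280·r^2 + 25·r - 40·q^2 - 125·q + 125 + 12·q^3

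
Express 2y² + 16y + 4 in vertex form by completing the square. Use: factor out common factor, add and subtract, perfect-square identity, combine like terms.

2y² + 16y + 4
= 2(y² + 8y) + 4    [factor out 2 from the y-terms]
= 2(y² + 8y + 16 - 16) + 4    [add and subtract 16 inside the bracket]
= 2(y + 4)² - 32 + 4    [perfect-square identity]
= 2(y + 4)² - 28    [combine constants]

2(y + 4)² - 28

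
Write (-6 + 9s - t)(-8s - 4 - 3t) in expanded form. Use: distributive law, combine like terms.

12s + 24 + 22t - 72s^2 - 19st + 3t^2

(-6 + 9s - t)(-8s - 4 - 3t)
= 48s + 24 + 18t - 72s^2 - 36s - 27st + 8st + 4t + 3t^2    [distributive law]
= 12s + 24 + 22t - 72s^2 - 19st + 3t^2    [combine like terms]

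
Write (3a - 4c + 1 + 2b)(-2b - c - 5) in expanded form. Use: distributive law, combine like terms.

-6ab - 3ac - 15a + 6bc + 4c^2 + 19c - 12b - 5 - 4b^2

(3a - 4c + 1 + 2b)(-2b - c - 5)
= -6ab - 3ac - 15a + 8bc + 4c^2 + 20c - 2b - c - 5 - 4b^2 - 2bc - 10b    [distributive law]
= -6ab - 3ac - 15a + 6bc + 4c^2 + 19c - 12b - 5 - 4b^2    [combine like terms]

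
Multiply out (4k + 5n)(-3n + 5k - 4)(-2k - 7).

-26k²n - 51kn - 40k³ - 108k² + 112k + 30kn² + 105n² + 140n

(4k + 5n)(-3n + 5k - 4)(-2k - 7)
= (-12kn + 20k² - 16k - 15n² + 25kn - 20n)(-2k - 7)    [distributive law]
= (13kn + 20k² - 16k - 15n² - 20n)(-2k - 7)    [combine like terms]
= -26k²n - 91kn - 40k³ - 140k² + 32k² + 112k + 30kn² + 105n² + 40kn + 140n    [distributive law]
= -26k²n - 51kn - 40k³ - 108k² + 112k + 30kn² + 105n² + 140n    [combine like terms]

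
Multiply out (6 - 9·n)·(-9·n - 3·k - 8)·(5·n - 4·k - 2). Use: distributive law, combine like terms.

(6 - 9·n)·(-9·n - 3·k - 8)·(5·n - 4·k - 2)
= (-54·n - 18·k - 48 + 81·n^2 + 27·k·n + 72·n)·(5·n - 4·k - 2)    [distributive law]
= (18·n - 18·k - 48 + 81·n^2 + 27·k·n)·(5·n - 4·k - 2)    [combine like terms]
= 90·n^2 - 72·k·n - 36·n - 90·k·n + 72·k^2 + 36·k - 240·n + 192·k + 96 + 405·n^3 - 324·k·n^2 - 162·n^2 + 135·k·n^2 - 108·k^2·n - 54·k·n    [distributive law]
= -72·n^2 - 216·k·n - 276·n + 72·k^2 + 228·k + 96 + 405·n^3 - 189·k·n^2 - 108·k^2·n    [combine like terms]

-72·n^2 - 216·k·n - 276·n + 72·k^2 + 228·k + 96 + 405·n^3 - 189·k·n^2 - 108·k^2·n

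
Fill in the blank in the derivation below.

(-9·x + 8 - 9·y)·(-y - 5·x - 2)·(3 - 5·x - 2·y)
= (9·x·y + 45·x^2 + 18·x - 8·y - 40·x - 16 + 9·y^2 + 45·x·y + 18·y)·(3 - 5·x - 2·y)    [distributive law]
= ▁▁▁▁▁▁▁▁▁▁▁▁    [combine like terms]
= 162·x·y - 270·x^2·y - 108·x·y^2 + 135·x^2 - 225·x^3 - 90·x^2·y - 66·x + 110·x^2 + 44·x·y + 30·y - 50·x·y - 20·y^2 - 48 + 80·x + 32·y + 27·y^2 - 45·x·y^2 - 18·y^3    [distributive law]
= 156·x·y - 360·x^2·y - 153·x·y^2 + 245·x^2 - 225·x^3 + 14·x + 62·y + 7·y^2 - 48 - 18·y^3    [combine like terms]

Applying combine like terms to the line above:

(54·x·y + 45·x^2 - 22·x + 10·y - 16 + 9·y^2)·(3 - 5·x - 2·y)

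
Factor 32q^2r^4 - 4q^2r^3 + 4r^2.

32q^2r^4 - 4q^2r^3 + 4r^2
= 4(8q^2r^4 - q^2r^3 + r^2)    [factor out 4]
= 4r^2(8q^2r^2 - q^2r + 1)    [factor out r^2]

4r^2(8q^2r^2 - q^2r + 1)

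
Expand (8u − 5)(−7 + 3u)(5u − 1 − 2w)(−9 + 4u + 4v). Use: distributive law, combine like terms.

4395u² − 2596u³ − 1516u²v − 2354u + 984uv − 1558uw + 1000u²w + 568uvw + 480u⁴ + 480u³v − 192u³w − 192u²vw + 315 − 140v + 630w − 280vw

(8u − 5)(−7 + 3u)(5u − 1 − 2w)(−9 + 4u + 4v)
= (−56u + 24u² + 35 − 15u)(5u − 1 − 2w)(−9 + 4u + 4v)    [distributive law]
= (−71u + 24u² + 35)(5u − 1 − 2w)(−9 + 4u + 4v)    [combine like terms]
= (−355u² + 71u + 142uw + 120u³ − 24u² − 48u²w + 175u − 35 − 70w)(−9 + 4u + 4v)    [distributive law]
= (−379u² + 246u + 142uw + 120u³ − 48u²w − 35 − 70w)(−9 + 4u + 4v)    [combine like terms]
= 3411u² − 1516u³ − 1516u²v − 2214u + 984u² + 984uv − 1278uw + 568u²w + 568uvw − 1080u³ + 480u⁴ + 480u³v + 432u²w − 192u³w − 192u²vw + 315 − 140u − 140v + 630w − 280uw − 280vw    [distributive law]
= 4395u² − 2596u³ − 1516u²v − 2354u + 984uv − 1558uw + 1000u²w + 568uvw + 480u⁴ + 480u³v − 192u³w − 192u²vw + 315 − 140v + 630w − 280vw    [combine like terms]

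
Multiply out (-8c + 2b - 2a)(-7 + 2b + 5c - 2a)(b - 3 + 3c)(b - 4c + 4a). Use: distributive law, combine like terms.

136b^2c + 160bc^2 - 336bc + 672c^2 - 504ac - 1152c^3 + 1056ac^2 - 10b^3c - 82b^2c^2 + 38ab^2c + 112bc^3 - 142abc^2 + 480c^4 - 552ac^3 - 76a^2bc + 144a^2c + 24a^2c^2 - 26b^3 - 66ab^2 + 42b^2 + 126ab + 4b^4 + 8ab^3 - 28a^2b^2 + 140a^2b - 168a^2 + 16a^3b - 48a^3 + 48a^3c

(-8c + 2b - 2a)(-7 + 2b + 5c - 2a)(b - 3 + 3c)(b - 4c + 4a)
= (56c - 16bc - 40c^2 + 16ac - 14b + 4b^2 + 10bc - 4ab + 14a - 4ab - 10ac + 4a^2)(b - 3 + 3c)(b - 4c + 4a)    [distributive law]
= (56c - 6bc - 40c^2 + 6ac - 14b + 4b^2 - 8ab + 14a + 4a^2)(b - 3 + 3c)(b - 4c + 4a)    [combine like terms]
= (56bc - 168c + 168c^2 - 6b^2c + 18bc - 18bc^2 - 40bc^2 + 120c^2 - 120c^3 + 6abc - 18ac + 18ac^2 - 14b^2 + 42b - 42bc + 4b^3 - 12b^2 + 12b^2c - 8ab^2 + 24ab - 24abc + 14ab - 42a + 42ac + 4a^2b - 12a^2 + 12a^2c)(b - 4c + 4a)    [distributive law]
= (32bc - 168c + 288c^2 + 6b^2c - 58bc^2 - 120c^3 - 18abc + 24ac + 18ac^2 - 26b^2 + 42b + 4b^3 - 8ab^2 + 38ab - 42a + 4a^2b - 12a^2 + 12a^2c)(b - 4c + 4a)    [combine like terms]
= 32b^2c - 128bc^2 + 128abc - 168bc + 672c^2 - 672ac + 288bc^2 - 1152c^3 + 1152ac^2 + 6b^3c - 24b^2c^2 + 24ab^2c - 58b^2c^2 + 232bc^3 - 232abc^2 - 120bc^3 + 480c^4 - 480ac^3 - 18ab^2c + 72abc^2 - 72a^2bc + 24abc - 96ac^2 + 96a^2c + 18abc^2 - 72ac^3 + 72a^2c^2 - 26b^3 + 104b^2c - 104ab^2 + 42b^2 - 168bc + 168ab + 4b^4 - 16b^3c + 16ab^3 - 8ab^3 + 32ab^2c - 32a^2b^2 + 38ab^2 - 152abc + 152a^2b - 42ab + 168ac - 168a^2 + 4a^2b^2 - 16a^2bc + 16a^3b - 12a^2b + 48a^2c - 48a^3 + 12a^2bc - 48a^2c^2 + 48a^3c    [distributive law]
= 136b^2c + 160bc^2 - 336bc + 672c^2 - 504ac - 1152c^3 + 1056ac^2 - 10b^3c - 82b^2c^2 + 38ab^2c + 112bc^3 - 142abc^2 + 480c^4 - 552ac^3 - 76a^2bc + 144a^2c + 24a^2c^2 - 26b^3 - 66ab^2 + 42b^2 + 126ab + 4b^4 + 8ab^3 - 28a^2b^2 + 140a^2b - 168a^2 + 16a^3b - 48a^3 + 48a^3c    [combine like terms]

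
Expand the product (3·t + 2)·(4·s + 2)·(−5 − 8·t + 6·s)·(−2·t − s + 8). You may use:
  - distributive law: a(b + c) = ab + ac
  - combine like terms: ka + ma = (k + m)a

(3·t + 2)·(4·s + 2)·(−5 − 8·t + 6·s)·(−2·t − s + 8)
= (12·s·t + 6·t + 8·s + 4)·(−5 − 8·t + 6·s)·(−2·t − s + 8)    [distributive law]
= (−60·s·t − 96·s·t² + 72·s²·t − 30·t − 48·t² + 36·s·t − 40·s − 64·s·t + 48·s² − 20 − 32·t + 24·s)·(−2·t − s + 8)    [distributive law]
= (−88·s·t − 96·s·t² + 72·s²·t − 62·t − 48·t² − 16·s + 48·s² − 20)·(−2·t − s + 8)    [combine like terms]
= 176·s·t² + 88·s²·t − 704·s·t + 192·s·t³ + 96·s²·t² − 768·s·t² − 144·s²·t² − 72·s³·t + 576·s²·t + 124·t² + 62·s·t − 496·t + 96·t³ + 48·s·t² − 384·t² + 32·s·t + 16·s² − 128·s − 96·s²·t − 48·s³ + 384·s² + 40·t + 20·s − 160    [distributive law]
= −544·s·t² + 568·s²·t − 610·s·t + 192·s·t³ − 48·s²·t² − 72·s³·t − 260·t² − 456·t + 96·t³ + 400·s² − 108·s − 48·s³ − 160    [combine like terms]

−544·s·t² + 568·s²·t − 610·s·t + 192·s·t³ − 48·s²·t² − 72·s³·t − 260·t² − 456·t + 96·t³ + 400·s² − 108·s − 48·s³ − 160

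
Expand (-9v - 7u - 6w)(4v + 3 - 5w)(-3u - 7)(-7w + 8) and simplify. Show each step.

(-9v - 7u - 6w)(4v + 3 - 5w)(-3u - 7)(-7w + 8)
= (-36v² - 27v + 45vw - 28uv - 21u + 35uw - 24vw - 18w + 30w²)(-3u - 7)(-7w + 8)    [distributive law]
= (-36v² - 27v + 21vw - 28uv - 21u + 35uw - 18w + 30w²)(-3u - 7)(-7w + 8)    [combine like terms]
= (108uv² + 252v² + 81uv + 189v - 63uvw - 147vw + 84u²v + 196uv + 63u² + 147u - 105u²w - 245uw + 54uw + 126w - 90uw² - 210w²)(-7w + 8)    [distributive law]
= (108uv² + 252v² + 277uv + 189v - 63uvw - 147vw + 84u²v + 63u² + 147u - 105u²w - 191uw + 126w - 90uw² - 210w²)(-7w + 8)    [combine like terms]
= -756uv²w + 864uv² - 1764v²w + 2016v² - 1939uvw + 2216uv - 1323vw + 1512v + 441uvw² - 504uvw + 1029vw² - 1176vw - 588u²vw + 672u²v - 441u²w + 504u² - 1029uw + 1176u + 735u²w² - 840u²w + 1337uw² - 1528uw - 882w² + 1008w + 630uw³ - 720uw² + 1470w³ - 1680w²    [distributive law]
= -756uv²w + 864uv² - 1764v²w + 2016v² - 2443uvw + 2216uv - 2499vw + 1512v + 441uvw² + 1029vw² - 588u²vw + 672u²v - 1281u²w + 504u² - 2557uw + 1176u + 735u²w² + 617uw² - 2562w² + 1008w + 630uw³ + 1470w³    [combine like terms]

-756uv²w + 864uv² - 1764v²w + 2016v² - 2443uvw + 2216uv - 2499vw + 1512v + 441uvw² + 1029vw² - 588u²vw + 672u²v - 1281u²w + 504u² - 2557uw + 1176u + 735u²w² + 617uw² - 2562w² + 1008w + 630uw³ + 1470w³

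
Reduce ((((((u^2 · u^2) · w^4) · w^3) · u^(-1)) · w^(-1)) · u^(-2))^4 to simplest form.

((((((u^2 · u^2) · w^4) · w^3) · u^(-1)) · w^(-1)) · u^(-2))^4
= ((((((u^2 · u^2) · w^4) · w^3) · u^(-1)) · w^(-1))^4) · ((u^(-2))^4)    [power of a product]
= ((((((u^2 · u^2) · w^4) · w^3) · u^(-1))^4) · ((w^(-1))^4)) · ((u^(-2))^4)    [power of a product]
= ((((((u^2 · u^2) · w^4) · w^3)^4) · ((u^(-1))^4)) · ((w^(-1))^4)) · ((u^(-2))^4)    [power of a product]
= ((((((u^2 · u^2) · w^4)^4) · ((w^3)^4)) · ((u^(-1))^4)) · ((w^(-1))^4)) · ((u^(-2))^4)    [power of a product]
= ((((((u^2 · u^2)^4) · ((w^4)^4)) · ((w^3)^4)) · ((u^(-1))^4)) · ((w^(-1))^4)) · ((u^(-2))^4)    [power of a product]
= (((((((u^2)^4) · ((u^2)^4)) · ((w^4)^4)) · ((w^3)^4)) · ((u^(-1))^4)) · ((w^(-1))^4)) · ((u^(-2))^4)    [power of a product]
= (((((u^8 · ((u^2)^4)) · ((w^4)^4)) · ((w^3)^4)) · ((u^(-1))^4)) · ((w^(-1))^4)) · ((u^(-2))^4)    [power of a power]
= (((((u^8 · u^8) · ((w^4)^4)) · ((w^3)^4)) · ((u^(-1))^4)) · ((w^(-1))^4)) · ((u^(-2))^4)    [power of a power]
= ((((u^16 · ((w^4)^4)) · ((w^3)^4)) · ((u^(-1))^4)) · ((w^(-1))^4)) · ((u^(-2))^4)    [product of powers]
= ((((u^16 · w^16) · ((w^3)^4)) · ((u^(-1))^4)) · ((w^(-1))^4)) · ((u^(-2))^4)    [power of a power]
= ((((u^16 · w^16) · w^12) · ((u^(-1))^4)) · ((w^(-1))^4)) · ((u^(-2))^4)    [power of a power]
= ((((u^16 · w^16) · w^12) · u^(-4)) · ((w^(-1))^4)) · ((u^(-2))^4)    [power of a power]
= ((((u^16 · w^16) · w^12) · u^(-4)) · w^(-4)) · ((u^(-2))^4)    [power of a power]
= ((((u^16 · w^16) · w^12) · u^(-4)) · w^(-4)) · u^(-8)    [power of a power]
= u^4w^24    [product of powers]

u^4w^24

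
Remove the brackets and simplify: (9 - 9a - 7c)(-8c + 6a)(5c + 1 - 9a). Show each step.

(9 - 9a - 7c)(-8c + 6a)(5c + 1 - 9a)
= (-72c + 54a + 72ac - 54a^2 + 56c^2 - 42ac)(5c + 1 - 9a)    [distributive law]
= (-72c + 54a + 30ac - 54a^2 + 56c^2)(5c + 1 - 9a)    [combine like terms]
= -360c^2 - 72c + 648ac + 270ac + 54a - 486a^2 + 150ac^2 + 30ac - 270a^2c - 270a^2c - 54a^2 + 486a^3 + 280c^3 + 56c^2 - 504ac^2    [distributive law]
= -304c^2 - 72c + 948ac + 54a - 540a^2 - 354ac^2 - 540a^2c + 486a^3 + 280c^3    [combine like terms]

-304c^2 - 72c + 948ac + 54a - 540a^2 - 354ac^2 - 540a^2c + 486a^3 + 280c^3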